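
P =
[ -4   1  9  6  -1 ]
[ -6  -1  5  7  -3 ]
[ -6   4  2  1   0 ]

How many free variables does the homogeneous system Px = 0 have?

2

Row reduce to echelon form.
R2 ← R2 − (3/2)·R1: [0, -5/2, -17/2, -2, -3/2]
R3 ← R3 − (3/2)·R1: [0, 5/2, -23/2, -8, 3/2]
R3 ← R3 + R2: [0, 0, -20, -10, 0]
3 nonzero rows, so rank(P) = 3.
P has 5 columns; by rank–nullity, nullity = 5 − 3 = 2.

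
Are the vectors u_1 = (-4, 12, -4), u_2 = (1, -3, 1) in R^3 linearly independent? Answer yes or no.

no

Form the matrix with these vectors as rows and row reduce.
R2 ← R2 + (1/4)·R1: [0, 0, 0]
1 nonzero row, so the 2 vectors span a space of dimension 1.
Since 1 < 2, the vectors are linearly dependent.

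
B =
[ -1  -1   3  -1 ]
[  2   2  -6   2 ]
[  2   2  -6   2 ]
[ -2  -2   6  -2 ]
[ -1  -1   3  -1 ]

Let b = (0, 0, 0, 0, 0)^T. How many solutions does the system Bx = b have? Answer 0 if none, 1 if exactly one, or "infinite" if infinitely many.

Row reduce the augmented matrix [B | b].
R2 ← R2 + (2)·R1: [0, 0, 0, 0, 0]
R3 ← R3 + (2)·R1: [0, 0, 0, 0, 0]
R4 ← R4 − (2)·R1: [0, 0, 0, 0, 0]
R5 ← R5 − R1: [0, 0, 0, 0, 0]
The echelon form has 1 nonzero rows, and every pivot lies in the first 4 columns, so rank(B) = rank([B|b]) = 1.
The system is consistent.
rank = 1 < 4 unknowns, so there are infinitely many solutions.

infinite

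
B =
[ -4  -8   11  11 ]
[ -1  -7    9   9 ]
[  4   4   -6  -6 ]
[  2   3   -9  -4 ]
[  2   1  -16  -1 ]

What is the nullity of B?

1

Row reduce to echelon form.
R2 ← R2 − (1/4)·R1: [0, -5, 25/4, 25/4]
R3 ← R3 + R1: [0, -4, 5, 5]
R4 ← R4 + (1/2)·R1: [0, -1, -7/2, 3/2]
R5 ← R5 + (1/2)·R1: [0, -3, -21/2, 9/2]
R3 ← R3 − (4/5)·R2: [0, 0, 0, 0]
R4 ← R4 − (1/5)·R2: [0, 0, -19/4, 1/4]
R5 ← R5 − (3/5)·R2: [0, 0, -57/4, 3/4]
Swap R3 ↔ R4
R5 ← R5 − (3)·R3: [0, 0, 0, 0]
3 nonzero rows, so rank(B) = 3.
B has 4 columns; by rank–nullity, nullity = 4 − 3 = 1.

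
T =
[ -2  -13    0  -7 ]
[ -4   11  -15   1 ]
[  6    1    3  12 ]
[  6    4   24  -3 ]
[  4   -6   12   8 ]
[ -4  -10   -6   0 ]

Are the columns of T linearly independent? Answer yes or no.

yes

Row reduce T to echelon form.
R2 ← R2 − (2)·R1: [0, 37, -15, 15]
R3 ← R3 + (3)·R1: [0, -38, 3, -9]
R4 ← R4 + (3)·R1: [0, -35, 24, -24]
R5 ← R5 + (2)·R1: [0, -32, 12, -6]
R6 ← R6 − (2)·R1: [0, 16, -6, 14]
R3 ← R3 + (38/37)·R2: [0, 0, -459/37, 237/37]
R4 ← R4 + (35/37)·R2: [0, 0, 363/37, -363/37]
R5 ← R5 + (32/37)·R2: [0, 0, -36/37, 258/37]
R6 ← R6 − (16/37)·R2: [0, 0, 18/37, 278/37]
R4 ← R4 + (121/153)·R3: [0, 0, 0, -242/51]
R5 ← R5 − (4/51)·R3: [0, 0, 0, 110/17]
R6 ← R6 + (2/51)·R3: [0, 0, 0, 132/17]
R5 ← R5 + (15/11)·R4: [0, 0, 0, 0]
R6 ← R6 + (18/11)·R4: [0, 0, 0, 0]
4 pivots among 4 columns.
Every column is a pivot column, so the columns are linearly independent.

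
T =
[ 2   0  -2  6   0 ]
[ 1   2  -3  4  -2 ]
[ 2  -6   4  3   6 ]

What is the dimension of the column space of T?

Row reduce to echelon form.
R2 ← R2 − (1/2)·R1: [0, 2, -2, 1, -2]
R3 ← R3 − R1: [0, -6, 6, -3, 6]
R3 ← R3 + (3)·R2: [0, 0, 0, 0, 0]
Echelon form has 2 nonzero rows, so rank(T) = 2.
The column space has dimension equal to the rank: 2.

2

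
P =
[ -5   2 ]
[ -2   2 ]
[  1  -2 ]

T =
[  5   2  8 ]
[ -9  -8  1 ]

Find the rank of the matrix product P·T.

2

First compute PT:
[[-43, -26, -38],
 [-28, -20, -14],
 [ 23,  18,   6]]
Now row reduce the product.
R2 ← R2 − (28/43)·R1: [0, -132/43, 462/43]
R3 ← R3 + (23/43)·R1: [0, 176/43, -616/43]
R3 ← R3 + (4/3)·R2: [0, 0, 0]
2 nonzero rows, so rank(PT) = 2.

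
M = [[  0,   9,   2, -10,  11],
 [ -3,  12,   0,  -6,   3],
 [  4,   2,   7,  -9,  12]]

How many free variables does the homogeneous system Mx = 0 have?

2

Row reduce to echelon form.
Swap R1 ↔ R2
R3 ← R3 + (4/3)·R1: [0, 18, 7, -17, 16]
R3 ← R3 − (2)·R2: [0, 0, 3, 3, -6]
3 nonzero rows, so rank(M) = 3.
M has 5 columns; by rank–nullity, nullity = 5 − 3 = 2.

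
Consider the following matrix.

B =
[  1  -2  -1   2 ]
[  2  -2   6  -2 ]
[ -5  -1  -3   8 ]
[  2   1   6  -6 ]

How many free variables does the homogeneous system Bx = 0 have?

1

Row reduce to echelon form.
R2 ← R2 − (2)·R1: [0, 2, 8, -6]
R3 ← R3 + (5)·R1: [0, -11, -8, 18]
R4 ← R4 − (2)·R1: [0, 5, 8, -10]
R3 ← R3 + (11/2)·R2: [0, 0, 36, -15]
R4 ← R4 − (5/2)·R2: [0, 0, -12, 5]
R4 ← R4 + (1/3)·R3: [0, 0, 0, 0]
3 nonzero rows, so rank(B) = 3.
B has 4 columns; by rank–nullity, nullity = 4 − 3 = 1.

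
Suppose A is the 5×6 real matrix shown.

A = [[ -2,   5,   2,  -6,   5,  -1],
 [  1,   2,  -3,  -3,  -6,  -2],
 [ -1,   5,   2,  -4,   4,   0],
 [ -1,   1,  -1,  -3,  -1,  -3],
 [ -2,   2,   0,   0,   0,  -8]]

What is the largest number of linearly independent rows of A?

Row reduce to echelon form.
R2 ← R2 + (1/2)·R1: [0, 9/2, -2, -6, -7/2, -5/2]
R3 ← R3 − (1/2)·R1: [0, 5/2, 1, -1, 3/2, 1/2]
R4 ← R4 − (1/2)·R1: [0, -3/2, -2, 0, -7/2, -5/2]
R5 ← R5 − R1: [0, -3, -2, 6, -5, -7]
R3 ← R3 − (5/9)·R2: [0, 0, 19/9, 7/3, 31/9, 17/9]
R4 ← R4 + (1/3)·R2: [0, 0, -8/3, -2, -14/3, -10/3]
R5 ← R5 + (2/3)·R2: [0, 0, -10/3, 2, -22/3, -26/3]
R4 ← R4 + (24/19)·R3: [0, 0, 0, 18/19, -6/19, -18/19]
R5 ← R5 + (30/19)·R3: [0, 0, 0, 108/19, -36/19, -108/19]
R5 ← R5 − (6)·R4: [0, 0, 0, 0, 0, 0]
Echelon form has 4 nonzero rows, so rank(A) = 4.
The rank gives the maximum number of linearly independent rows: 4.

4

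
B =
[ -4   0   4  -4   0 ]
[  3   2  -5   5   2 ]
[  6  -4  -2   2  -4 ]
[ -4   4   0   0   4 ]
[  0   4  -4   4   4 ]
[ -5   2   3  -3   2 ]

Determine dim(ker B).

3

Row reduce to echelon form.
R2 ← R2 + (3/4)·R1: [0, 2, -2, 2, 2]
R3 ← R3 + (3/2)·R1: [0, -4, 4, -4, -4]
R4 ← R4 − R1: [0, 4, -4, 4, 4]
R6 ← R6 − (5/4)·R1: [0, 2, -2, 2, 2]
R3 ← R3 + (2)·R2: [0, 0, 0, 0, 0]
R4 ← R4 − (2)·R2: [0, 0, 0, 0, 0]
R5 ← R5 − (2)·R2: [0, 0, 0, 0, 0]
R6 ← R6 − R2: [0, 0, 0, 0, 0]
2 nonzero rows, so rank(B) = 2.
B has 5 columns; by rank–nullity, nullity = 5 − 2 = 3.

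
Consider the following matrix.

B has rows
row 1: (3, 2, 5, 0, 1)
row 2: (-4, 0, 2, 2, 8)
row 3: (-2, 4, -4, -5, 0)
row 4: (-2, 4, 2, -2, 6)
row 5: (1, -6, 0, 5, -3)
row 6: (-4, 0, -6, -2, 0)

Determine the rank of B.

3

Row reduce to echelon form.
R2 ← R2 + (4/3)·R1: [0, 8/3, 26/3, 2, 28/3]
R3 ← R3 + (2/3)·R1: [0, 16/3, -2/3, -5, 2/3]
R4 ← R4 + (2/3)·R1: [0, 16/3, 16/3, -2, 20/3]
R5 ← R5 − (1/3)·R1: [0, -20/3, -5/3, 5, -10/3]
R6 ← R6 + (4/3)·R1: [0, 8/3, 2/3, -2, 4/3]
R3 ← R3 − (2)·R2: [0, 0, -18, -9, -18]
R4 ← R4 − (2)·R2: [0, 0, -12, -6, -12]
R5 ← R5 + (5/2)·R2: [0, 0, 20, 10, 20]
R6 ← R6 − R2: [0, 0, -8, -4, -8]
R4 ← R4 − (2/3)·R3: [0, 0, 0, 0, 0]
R5 ← R5 + (10/9)·R3: [0, 0, 0, 0, 0]
R6 ← R6 − (4/9)·R3: [0, 0, 0, 0, 0]
Echelon form has 3 nonzero rows, so rank(B) = 3.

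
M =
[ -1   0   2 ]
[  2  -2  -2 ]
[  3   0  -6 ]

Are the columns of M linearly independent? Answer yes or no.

no

Row reduce M to echelon form.
R2 ← R2 + (2)·R1: [0, -2, 2]
R3 ← R3 + (3)·R1: [0, 0, 0]
2 pivots among 3 columns.
Only 2 < 3 pivot columns, so the columns are linearly dependent.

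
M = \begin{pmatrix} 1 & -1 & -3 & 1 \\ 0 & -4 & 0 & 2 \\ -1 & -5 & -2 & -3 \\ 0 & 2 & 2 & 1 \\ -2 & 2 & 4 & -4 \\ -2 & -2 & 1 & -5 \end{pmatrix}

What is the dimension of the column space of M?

Row reduce to echelon form.
R3 ← R3 + R1: [0, -6, -5, -2]
R5 ← R5 + (2)·R1: [0, 0, -2, -2]
R6 ← R6 + (2)·R1: [0, -4, -5, -3]
R3 ← R3 − (3/2)·R2: [0, 0, -5, -5]
R4 ← R4 + (1/2)·R2: [0, 0, 2, 2]
R6 ← R6 − R2: [0, 0, -5, -5]
R4 ← R4 + (2/5)·R3: [0, 0, 0, 0]
R5 ← R5 − (2/5)·R3: [0, 0, 0, 0]
R6 ← R6 − R3: [0, 0, 0, 0]
Echelon form has 3 nonzero rows, so rank(M) = 3.
The column space has dimension equal to the rank: 3.

3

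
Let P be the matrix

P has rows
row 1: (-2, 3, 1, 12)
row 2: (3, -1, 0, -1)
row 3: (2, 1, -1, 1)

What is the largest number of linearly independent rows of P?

3

Row reduce to echelon form.
R2 ← R2 + (3/2)·R1: [0, 7/2, 3/2, 17]
R3 ← R3 + R1: [0, 4, 0, 13]
R3 ← R3 − (8/7)·R2: [0, 0, -12/7, -45/7]
Echelon form has 3 nonzero rows, so rank(P) = 3.
The rank gives the maximum number of linearly independent rows: 3.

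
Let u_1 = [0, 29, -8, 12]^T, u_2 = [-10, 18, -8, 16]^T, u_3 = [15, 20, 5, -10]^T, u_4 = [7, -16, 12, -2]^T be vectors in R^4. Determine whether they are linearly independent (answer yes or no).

Form the matrix with these vectors as rows and row reduce.
Swap R1 ↔ R2
R3 ← R3 + (3/2)·R1: [0, 47, -7, 14]
R4 ← R4 + (7/10)·R1: [0, -17/5, 32/5, 46/5]
R3 ← R3 − (47/29)·R2: [0, 0, 173/29, -158/29]
R4 ← R4 + (17/145)·R2: [0, 0, 792/145, 1538/145]
R4 ← R4 − (792/865)·R3: [0, 0, 0, 2698/173]
4 nonzero rows, so the 4 vectors span a space of dimension 4.
Since 4 = 4, the vectors are linearly independent.

yes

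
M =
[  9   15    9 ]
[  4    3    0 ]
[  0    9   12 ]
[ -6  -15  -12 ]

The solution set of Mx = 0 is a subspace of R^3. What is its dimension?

0

Row reduce to echelon form.
R2 ← R2 − (4/9)·R1: [0, -11/3, -4]
R4 ← R4 + (2/3)·R1: [0, -5, -6]
R3 ← R3 + (27/11)·R2: [0, 0, 24/11]
R4 ← R4 − (15/11)·R2: [0, 0, -6/11]
R4 ← R4 + (1/4)·R3: [0, 0, 0]
3 nonzero rows, so rank(M) = 3.
M has 3 columns; by rank–nullity, nullity = 3 − 3 = 0.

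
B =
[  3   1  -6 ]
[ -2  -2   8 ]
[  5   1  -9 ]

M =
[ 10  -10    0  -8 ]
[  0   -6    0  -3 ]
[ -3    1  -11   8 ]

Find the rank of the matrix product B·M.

First compute BM:
[[ 48, -42,  66, -75],
 [-44,  40, -88,  86],
 [ 77, -65,  99, -115]]
Now row reduce the product.
R2 ← R2 + (11/12)·R1: [0, 3/2, -55/2, 69/4]
R3 ← R3 − (77/48)·R1: [0, 19/8, -55/8, 85/16]
R3 ← R3 − (19/12)·R2: [0, 0, 110/3, -22]
3 nonzero rows, so rank(BM) = 3.

3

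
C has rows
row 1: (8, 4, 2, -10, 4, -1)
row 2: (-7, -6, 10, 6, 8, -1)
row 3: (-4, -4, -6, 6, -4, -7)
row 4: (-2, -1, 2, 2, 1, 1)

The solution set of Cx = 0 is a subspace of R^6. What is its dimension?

2

Row reduce to echelon form.
R2 ← R2 + (7/8)·R1: [0, -5/2, 47/4, -11/4, 23/2, -15/8]
R3 ← R3 + (1/2)·R1: [0, -2, -5, 1, -2, -15/2]
R4 ← R4 + (1/4)·R1: [0, 0, 5/2, -1/2, 2, 3/4]
R3 ← R3 − (4/5)·R2: [0, 0, -72/5, 16/5, -56/5, -6]
R4 ← R4 + (25/144)·R3: [0, 0, 0, 1/18, 1/18, -7/24]
4 nonzero rows, so rank(C) = 4.
C has 6 columns; by rank–nullity, nullity = 6 − 4 = 2.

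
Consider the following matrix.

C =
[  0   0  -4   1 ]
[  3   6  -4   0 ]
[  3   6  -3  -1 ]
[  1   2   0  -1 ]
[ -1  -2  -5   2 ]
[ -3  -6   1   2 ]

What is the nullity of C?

1

Row reduce to echelon form.
Swap R1 ↔ R2
R3 ← R3 − R1: [0, 0, 1, -1]
R4 ← R4 − (1/3)·R1: [0, 0, 4/3, -1]
R5 ← R5 + (1/3)·R1: [0, 0, -19/3, 2]
R6 ← R6 + R1: [0, 0, -3, 2]
R3 ← R3 + (1/4)·R2: [0, 0, 0, -3/4]
R4 ← R4 + (1/3)·R2: [0, 0, 0, -2/3]
R5 ← R5 − (19/12)·R2: [0, 0, 0, 5/12]
R6 ← R6 − (3/4)·R2: [0, 0, 0, 5/4]
R4 ← R4 − (8/9)·R3: [0, 0, 0, 0]
R5 ← R5 + (5/9)·R3: [0, 0, 0, 0]
R6 ← R6 + (5/3)·R3: [0, 0, 0, 0]
3 nonzero rows, so rank(C) = 3.
C has 4 columns; by rank–nullity, nullity = 4 − 3 = 1.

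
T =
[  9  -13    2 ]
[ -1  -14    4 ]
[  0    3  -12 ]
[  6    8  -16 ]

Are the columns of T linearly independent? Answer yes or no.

yes

Row reduce T to echelon form.
R2 ← R2 + (1/9)·R1: [0, -139/9, 38/9]
R4 ← R4 − (2/3)·R1: [0, 50/3, -52/3]
R3 ← R3 + (27/139)·R2: [0, 0, -1554/139]
R4 ← R4 + (150/139)·R2: [0, 0, -1776/139]
R4 ← R4 − (8/7)·R3: [0, 0, 0]
3 pivots among 3 columns.
Every column is a pivot column, so the columns are linearly independent.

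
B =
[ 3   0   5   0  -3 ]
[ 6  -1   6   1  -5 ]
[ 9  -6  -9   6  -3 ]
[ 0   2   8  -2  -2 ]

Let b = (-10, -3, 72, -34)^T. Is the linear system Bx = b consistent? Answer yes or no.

Row reduce the augmented matrix [B | b].
R2 ← R2 − (2)·R1: [0, -1, -4, 1, 1, 17]
R3 ← R3 − (3)·R1: [0, -6, -24, 6, 6, 102]
R3 ← R3 − (6)·R2: [0, 0, 0, 0, 0, 0]
R4 ← R4 + (2)·R2: [0, 0, 0, 0, 0, 0]
The echelon form has 2 nonzero rows, and every pivot lies in the first 5 columns, so rank(B) = rank([B|b]) = 2.
The system is consistent.

yes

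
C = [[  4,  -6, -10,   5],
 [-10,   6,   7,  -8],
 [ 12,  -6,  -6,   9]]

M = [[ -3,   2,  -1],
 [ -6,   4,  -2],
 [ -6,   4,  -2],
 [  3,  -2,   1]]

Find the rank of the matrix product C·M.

First compute CM:
[[ 99, -66,  33],
 [-72,  48, -24],
 [ 63, -42,  21]]
Now row reduce the product.
R2 ← R2 + (8/11)·R1: [0, 0, 0]
R3 ← R3 − (7/11)·R1: [0, 0, 0]
1 nonzero row, so rank(CM) = 1.

1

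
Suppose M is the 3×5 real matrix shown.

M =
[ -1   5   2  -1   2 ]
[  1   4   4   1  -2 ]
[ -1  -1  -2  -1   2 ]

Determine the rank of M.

Row reduce to echelon form.
R2 ← R2 + R1: [0, 9, 6, 0, 0]
R3 ← R3 − R1: [0, -6, -4, 0, 0]
R3 ← R3 + (2/3)·R2: [0, 0, 0, 0, 0]
Echelon form has 2 nonzero rows, so rank(M) = 2.

2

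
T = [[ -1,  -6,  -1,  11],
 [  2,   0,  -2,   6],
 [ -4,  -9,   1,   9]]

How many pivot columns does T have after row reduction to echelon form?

Row reduce to echelon form.
R2 ← R2 + (2)·R1: [0, -12, -4, 28]
R3 ← R3 − (4)·R1: [0, 15, 5, -35]
R3 ← R3 + (5/4)·R2: [0, 0, 0, 0]
Echelon form has 2 nonzero rows, so rank(T) = 2.
Each nonzero row contributes one pivot column: 2 pivot columns.

2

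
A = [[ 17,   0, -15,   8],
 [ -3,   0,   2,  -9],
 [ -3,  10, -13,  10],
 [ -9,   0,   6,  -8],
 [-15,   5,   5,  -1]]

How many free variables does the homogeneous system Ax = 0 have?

Row reduce to echelon form.
R2 ← R2 + (3/17)·R1: [0, 0, -11/17, -129/17]
R3 ← R3 + (3/17)·R1: [0, 10, -266/17, 194/17]
R4 ← R4 + (9/17)·R1: [0, 0, -33/17, -64/17]
R5 ← R5 + (15/17)·R1: [0, 5, -140/17, 103/17]
Swap R2 ↔ R3
R5 ← R5 − (1/2)·R2: [0, 0, -7/17, 6/17]
R4 ← R4 − (3)·R3: [0, 0, 0, 19]
R5 ← R5 − (7/11)·R3: [0, 0, 0, 57/11]
R5 ← R5 − (3/11)·R4: [0, 0, 0, 0]
4 nonzero rows, so rank(A) = 4.
A has 4 columns; by rank–nullity, nullity = 4 − 4 = 0.

0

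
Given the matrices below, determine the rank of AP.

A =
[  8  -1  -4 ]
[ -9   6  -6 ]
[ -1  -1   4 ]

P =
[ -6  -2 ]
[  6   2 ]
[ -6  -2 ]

1

First compute AP:
[[-30, -10],
 [126,  42],
 [-24,  -8]]
Now row reduce the product.
R2 ← R2 + (21/5)·R1: [0, 0]
R3 ← R3 − (4/5)·R1: [0, 0]
1 nonzero row, so rank(AP) = 1.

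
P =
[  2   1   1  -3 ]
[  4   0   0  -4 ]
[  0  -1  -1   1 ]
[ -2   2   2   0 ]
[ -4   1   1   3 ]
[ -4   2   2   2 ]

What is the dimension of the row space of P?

2

Row reduce to echelon form.
R2 ← R2 − (2)·R1: [0, -2, -2, 2]
R4 ← R4 + R1: [0, 3, 3, -3]
R5 ← R5 + (2)·R1: [0, 3, 3, -3]
R6 ← R6 + (2)·R1: [0, 4, 4, -4]
R3 ← R3 − (1/2)·R2: [0, 0, 0, 0]
R4 ← R4 + (3/2)·R2: [0, 0, 0, 0]
R5 ← R5 + (3/2)·R2: [0, 0, 0, 0]
R6 ← R6 + (2)·R2: [0, 0, 0, 0]
Echelon form has 2 nonzero rows, so rank(P) = 2.
The row space has dimension equal to the rank: 2.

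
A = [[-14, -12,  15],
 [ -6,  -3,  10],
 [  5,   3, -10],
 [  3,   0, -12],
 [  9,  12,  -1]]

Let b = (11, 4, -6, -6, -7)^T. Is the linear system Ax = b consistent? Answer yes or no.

Row reduce the augmented matrix [A | b].
R2 ← R2 − (3/7)·R1: [0, 15/7, 25/7, -5/7]
R3 ← R3 + (5/14)·R1: [0, -9/7, -65/14, -29/14]
R4 ← R4 + (3/14)·R1: [0, -18/7, -123/14, -51/14]
R5 ← R5 + (9/14)·R1: [0, 30/7, 121/14, 1/14]
R3 ← R3 + (3/5)·R2: [0, 0, -5/2, -5/2]
R4 ← R4 + (6/5)·R2: [0, 0, -9/2, -9/2]
R5 ← R5 − (2)·R2: [0, 0, 3/2, 3/2]
R4 ← R4 − (9/5)·R3: [0, 0, 0, 0]
R5 ← R5 + (3/5)·R3: [0, 0, 0, 0]
The echelon form has 3 nonzero rows, and every pivot lies in the first 3 columns, so rank(A) = rank([A|b]) = 3.
The system is consistent.

yes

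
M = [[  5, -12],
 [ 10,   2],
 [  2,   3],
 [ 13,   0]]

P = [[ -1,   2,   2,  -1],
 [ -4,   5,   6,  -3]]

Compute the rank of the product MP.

2

First compute MP:
[[ 43, -50, -62,  31],
 [-18,  30,  32, -16],
 [-14,  19,  22, -11],
 [-13,  26,  26, -13]]
Now row reduce the product.
R2 ← R2 + (18/43)·R1: [0, 390/43, 260/43, -130/43]
R3 ← R3 + (14/43)·R1: [0, 117/43, 78/43, -39/43]
R4 ← R4 + (13/43)·R1: [0, 468/43, 312/43, -156/43]
R3 ← R3 − (3/10)·R2: [0, 0, 0, 0]
R4 ← R4 − (6/5)·R2: [0, 0, 0, 0]
2 nonzero rows, so rank(MP) = 2.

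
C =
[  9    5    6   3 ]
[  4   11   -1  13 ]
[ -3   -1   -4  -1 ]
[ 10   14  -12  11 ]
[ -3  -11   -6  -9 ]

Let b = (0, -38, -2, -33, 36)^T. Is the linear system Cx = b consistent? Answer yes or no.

Row reduce the augmented matrix [C | b].
R2 ← R2 − (4/9)·R1: [0, 79/9, -11/3, 35/3, -38]
R3 ← R3 + (1/3)·R1: [0, 2/3, -2, 0, -2]
R4 ← R4 − (10/9)·R1: [0, 76/9, -56/3, 23/3, -33]
R5 ← R5 + (1/3)·R1: [0, -28/3, -4, -8, 36]
R3 ← R3 − (6/79)·R2: [0, 0, -136/79, -70/79, 70/79]
R4 ← R4 − (76/79)·R2: [0, 0, -1196/79, -281/79, 281/79]
R5 ← R5 + (84/79)·R2: [0, 0, -624/79, 348/79, -348/79]
R4 ← R4 − (299/34)·R3: [0, 0, 0, 72/17, -72/17]
R5 ← R5 − (78/17)·R3: [0, 0, 0, 144/17, -144/17]
R5 ← R5 − (2)·R4: [0, 0, 0, 0, 0]
The echelon form has 4 nonzero rows, and every pivot lies in the first 4 columns, so rank(C) = rank([C|b]) = 4.
The system is consistent.

yes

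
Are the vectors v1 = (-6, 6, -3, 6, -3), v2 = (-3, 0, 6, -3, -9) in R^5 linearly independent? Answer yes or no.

Form the matrix with these vectors as rows and row reduce.
R2 ← R2 − (1/2)·R1: [0, -3, 15/2, -6, -15/2]
2 nonzero rows, so the 2 vectors span a space of dimension 2.
Since 2 = 2, the vectors are linearly independent.

yes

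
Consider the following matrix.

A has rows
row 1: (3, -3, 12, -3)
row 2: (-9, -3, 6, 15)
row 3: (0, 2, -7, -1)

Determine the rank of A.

Row reduce to echelon form.
R2 ← R2 + (3)·R1: [0, -12, 42, 6]
R3 ← R3 + (1/6)·R2: [0, 0, 0, 0]
Echelon form has 2 nonzero rows, so rank(A) = 2.

2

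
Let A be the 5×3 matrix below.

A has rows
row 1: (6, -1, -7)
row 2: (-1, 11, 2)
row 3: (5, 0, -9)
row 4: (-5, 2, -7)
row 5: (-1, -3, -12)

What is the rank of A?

3

Row reduce to echelon form.
R2 ← R2 + (1/6)·R1: [0, 65/6, 5/6]
R3 ← R3 − (5/6)·R1: [0, 5/6, -19/6]
R4 ← R4 + (5/6)·R1: [0, 7/6, -77/6]
R5 ← R5 + (1/6)·R1: [0, -19/6, -79/6]
R3 ← R3 − (1/13)·R2: [0, 0, -42/13]
R4 ← R4 − (7/65)·R2: [0, 0, -168/13]
R5 ← R5 + (19/65)·R2: [0, 0, -168/13]
R4 ← R4 − (4)·R3: [0, 0, 0]
R5 ← R5 − (4)·R3: [0, 0, 0]
Echelon form has 3 nonzero rows, so rank(A) = 3.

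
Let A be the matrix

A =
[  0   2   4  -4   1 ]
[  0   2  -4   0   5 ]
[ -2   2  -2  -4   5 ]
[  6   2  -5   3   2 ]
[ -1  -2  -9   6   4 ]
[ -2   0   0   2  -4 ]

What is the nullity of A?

Row reduce to echelon form.
Swap R1 ↔ R3
R4 ← R4 + (3)·R1: [0, 8, -11, -9, 17]
R5 ← R5 − (1/2)·R1: [0, -3, -8, 8, 3/2]
R6 ← R6 − R1: [0, -2, 2, 6, -9]
R3 ← R3 − R2: [0, 0, 8, -4, -4]
R4 ← R4 − (4)·R2: [0, 0, 5, -9, -3]
R5 ← R5 + (3/2)·R2: [0, 0, -14, 8, 9]
R6 ← R6 + R2: [0, 0, -2, 6, -4]
R4 ← R4 − (5/8)·R3: [0, 0, 0, -13/2, -1/2]
R5 ← R5 + (7/4)·R3: [0, 0, 0, 1, 2]
R6 ← R6 + (1/4)·R3: [0, 0, 0, 5, -5]
R5 ← R5 + (2/13)·R4: [0, 0, 0, 0, 25/13]
R6 ← R6 + (10/13)·R4: [0, 0, 0, 0, -70/13]
R6 ← R6 + (14/5)·R5: [0, 0, 0, 0, 0]
5 nonzero rows, so rank(A) = 5.
A has 5 columns; by rank–nullity, nullity = 5 − 5 = 0.

0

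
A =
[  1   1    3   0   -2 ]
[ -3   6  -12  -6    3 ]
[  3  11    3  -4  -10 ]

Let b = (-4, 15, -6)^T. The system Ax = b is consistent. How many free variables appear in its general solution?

2

Row reduce the augmented matrix [A | b].
R2 ← R2 + (3)·R1: [0, 9, -3, -6, -3, 3]
R3 ← R3 − (3)·R1: [0, 8, -6, -4, -4, 6]
R3 ← R3 − (8/9)·R2: [0, 0, -10/3, 4/3, -4/3, 10/3]
The echelon form has 3 nonzero rows, and every pivot lies in the first 5 columns, so rank(A) = rank([A|b]) = 3.
The system is consistent.
Free variables = (unknowns) − (rank) = 5 − 3 = 2.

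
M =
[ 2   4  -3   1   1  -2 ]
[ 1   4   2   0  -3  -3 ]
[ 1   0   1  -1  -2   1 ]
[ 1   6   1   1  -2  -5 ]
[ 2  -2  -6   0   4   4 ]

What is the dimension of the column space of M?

3

Row reduce to echelon form.
R2 ← R2 − (1/2)·R1: [0, 2, 7/2, -1/2, -7/2, -2]
R3 ← R3 − (1/2)·R1: [0, -2, 5/2, -3/2, -5/2, 2]
R4 ← R4 − (1/2)·R1: [0, 4, 5/2, 1/2, -5/2, -4]
R5 ← R5 − R1: [0, -6, -3, -1, 3, 6]
R3 ← R3 + R2: [0, 0, 6, -2, -6, 0]
R4 ← R4 − (2)·R2: [0, 0, -9/2, 3/2, 9/2, 0]
R5 ← R5 + (3)·R2: [0, 0, 15/2, -5/2, -15/2, 0]
R4 ← R4 + (3/4)·R3: [0, 0, 0, 0, 0, 0]
R5 ← R5 − (5/4)·R3: [0, 0, 0, 0, 0, 0]
Echelon form has 3 nonzero rows, so rank(M) = 3.
The column space has dimension equal to the rank: 3.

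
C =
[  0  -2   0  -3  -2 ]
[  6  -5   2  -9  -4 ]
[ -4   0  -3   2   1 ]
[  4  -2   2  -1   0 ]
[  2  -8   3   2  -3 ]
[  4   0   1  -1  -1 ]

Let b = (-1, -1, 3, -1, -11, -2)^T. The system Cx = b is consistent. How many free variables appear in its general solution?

0

Row reduce the augmented matrix [C | b].
Swap R1 ↔ R2
R3 ← R3 + (2/3)·R1: [0, -10/3, -5/3, -4, -5/3, 7/3]
R4 ← R4 − (2/3)·R1: [0, 4/3, 2/3, 5, 8/3, -1/3]
R5 ← R5 − (1/3)·R1: [0, -19/3, 7/3, 5, -5/3, -32/3]
R6 ← R6 − (2/3)·R1: [0, 10/3, -1/3, 5, 5/3, -4/3]
R3 ← R3 − (5/3)·R2: [0, 0, -5/3, 1, 5/3, 4]
R4 ← R4 + (2/3)·R2: [0, 0, 2/3, 3, 4/3, -1]
R5 ← R5 − (19/6)·R2: [0, 0, 7/3, 29/2, 14/3, -15/2]
R6 ← R6 + (5/3)·R2: [0, 0, -1/3, 0, -5/3, -3]
R4 ← R4 + (2/5)·R3: [0, 0, 0, 17/5, 2, 3/5]
R5 ← R5 + (7/5)·R3: [0, 0, 0, 159/10, 7, -19/10]
R6 ← R6 − (1/5)·R3: [0, 0, 0, -1/5, -2, -19/5]
R5 ← R5 − (159/34)·R4: [0, 0, 0, 0, -40/17, -80/17]
R6 ← R6 + (1/17)·R4: [0, 0, 0, 0, -32/17, -64/17]
R6 ← R6 − (4/5)·R5: [0, 0, 0, 0, 0, 0]
The echelon form has 5 nonzero rows, and every pivot lies in the first 5 columns, so rank(C) = rank([C|b]) = 5.
The system is consistent.
Free variables = (unknowns) − (rank) = 5 − 5 = 0.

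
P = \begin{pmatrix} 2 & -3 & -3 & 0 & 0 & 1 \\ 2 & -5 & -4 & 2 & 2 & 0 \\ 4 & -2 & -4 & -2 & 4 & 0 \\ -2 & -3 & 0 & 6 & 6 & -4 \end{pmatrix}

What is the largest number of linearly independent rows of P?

Row reduce to echelon form.
R2 ← R2 − R1: [0, -2, -1, 2, 2, -1]
R3 ← R3 − (2)·R1: [0, 4, 2, -2, 4, -2]
R4 ← R4 + R1: [0, -6, -3, 6, 6, -3]
R3 ← R3 + (2)·R2: [0, 0, 0, 2, 8, -4]
R4 ← R4 − (3)·R2: [0, 0, 0, 0, 0, 0]
Echelon form has 3 nonzero rows, so rank(P) = 3.
The rank gives the maximum number of linearly independent rows: 3.

3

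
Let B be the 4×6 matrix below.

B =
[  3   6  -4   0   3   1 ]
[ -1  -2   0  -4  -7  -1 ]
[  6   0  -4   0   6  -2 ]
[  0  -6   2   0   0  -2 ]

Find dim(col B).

3

Row reduce to echelon form.
R2 ← R2 + (1/3)·R1: [0, 0, -4/3, -4, -6, -2/3]
R3 ← R3 − (2)·R1: [0, -12, 4, 0, 0, -4]
Swap R2 ↔ R3
R4 ← R4 − (1/2)·R2: [0, 0, 0, 0, 0, 0]
Echelon form has 3 nonzero rows, so rank(B) = 3.
The column space has dimension equal to the rank: 3.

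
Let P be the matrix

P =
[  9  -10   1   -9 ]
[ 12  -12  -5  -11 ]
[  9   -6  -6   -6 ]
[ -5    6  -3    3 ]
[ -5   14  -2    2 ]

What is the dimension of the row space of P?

4

Row reduce to echelon form.
R2 ← R2 − (4/3)·R1: [0, 4/3, -19/3, 1]
R3 ← R3 − R1: [0, 4, -7, 3]
R4 ← R4 + (5/9)·R1: [0, 4/9, -22/9, -2]
R5 ← R5 + (5/9)·R1: [0, 76/9, -13/9, -3]
R3 ← R3 − (3)·R2: [0, 0, 12, 0]
R4 ← R4 − (1/3)·R2: [0, 0, -1/3, -7/3]
R5 ← R5 − (19/3)·R2: [0, 0, 116/3, -28/3]
R4 ← R4 + (1/36)·R3: [0, 0, 0, -7/3]
R5 ← R5 − (29/9)·R3: [0, 0, 0, -28/3]
R5 ← R5 − (4)·R4: [0, 0, 0, 0]
Echelon form has 4 nonzero rows, so rank(P) = 4.
The row space has dimension equal to the rank: 4.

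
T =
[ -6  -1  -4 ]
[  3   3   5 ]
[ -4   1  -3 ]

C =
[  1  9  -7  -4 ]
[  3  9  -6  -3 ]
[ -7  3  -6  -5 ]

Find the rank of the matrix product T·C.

First compute TC:
[[ 19, -75,  72,  47],
 [-23,  69, -69, -46],
 [ 20, -36,  40,  28]]
Now row reduce the product.
R2 ← R2 + (23/19)·R1: [0, -414/19, 345/19, 207/19]
R3 ← R3 − (20/19)·R1: [0, 816/19, -680/19, -408/19]
R3 ← R3 + (136/69)·R2: [0, 0, 0, 0]
2 nonzero rows, so rank(TC) = 2.

2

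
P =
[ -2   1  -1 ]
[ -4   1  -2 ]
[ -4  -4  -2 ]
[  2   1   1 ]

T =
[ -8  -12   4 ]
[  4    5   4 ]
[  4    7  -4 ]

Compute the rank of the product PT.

First compute PT:
[[ 16,  22,   0],
 [ 28,  39,  -4],
 [  8,  14, -24],
 [ -8, -12,   8]]
Now row reduce the product.
R2 ← R2 − (7/4)·R1: [0, 1/2, -4]
R3 ← R3 − (1/2)·R1: [0, 3, -24]
R4 ← R4 + (1/2)·R1: [0, -1, 8]
R3 ← R3 − (6)·R2: [0, 0, 0]
R4 ← R4 + (2)·R2: [0, 0, 0]
2 nonzero rows, so rank(PT) = 2.

2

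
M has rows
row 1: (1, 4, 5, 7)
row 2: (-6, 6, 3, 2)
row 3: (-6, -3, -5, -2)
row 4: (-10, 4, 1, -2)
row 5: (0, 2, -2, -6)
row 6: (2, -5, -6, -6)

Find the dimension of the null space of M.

0

Row reduce to echelon form.
R2 ← R2 + (6)·R1: [0, 30, 33, 44]
R3 ← R3 + (6)·R1: [0, 21, 25, 40]
R4 ← R4 + (10)·R1: [0, 44, 51, 68]
R6 ← R6 − (2)·R1: [0, -13, -16, -20]
R3 ← R3 − (7/10)·R2: [0, 0, 19/10, 46/5]
R4 ← R4 − (22/15)·R2: [0, 0, 13/5, 52/15]
R5 ← R5 − (1/15)·R2: [0, 0, -21/5, -134/15]
R6 ← R6 + (13/30)·R2: [0, 0, -17/10, -14/15]
R4 ← R4 − (26/19)·R3: [0, 0, 0, -520/57]
R5 ← R5 + (42/19)·R3: [0, 0, 0, 650/57]
R6 ← R6 + (17/19)·R3: [0, 0, 0, 416/57]
R5 ← R5 + (5/4)·R4: [0, 0, 0, 0]
R6 ← R6 + (4/5)·R4: [0, 0, 0, 0]
4 nonzero rows, so rank(M) = 4.
M has 4 columns; by rank–nullity, nullity = 4 − 4 = 0.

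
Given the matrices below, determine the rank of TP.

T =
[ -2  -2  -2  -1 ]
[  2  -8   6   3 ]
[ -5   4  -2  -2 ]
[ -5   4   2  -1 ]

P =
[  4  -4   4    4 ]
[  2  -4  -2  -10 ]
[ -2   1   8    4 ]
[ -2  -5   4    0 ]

4

First compute TP:
[[ -6,  19, -24,   4],
 [-26,  15,  84, 112],
 [ -4,  12, -52, -68],
 [-14,  11, -16, -52]]
Now row reduce the product.
R2 ← R2 − (13/3)·R1: [0, -202/3, 188, 284/3]
R3 ← R3 − (2/3)·R1: [0, -2/3, -36, -212/3]
R4 ← R4 − (7/3)·R1: [0, -100/3, 40, -184/3]
R3 ← R3 − (1/101)·R2: [0, 0, -3824/101, -7232/101]
R4 ← R4 − (50/101)·R2: [0, 0, -5360/101, -10928/101]
R4 ← R4 − (335/239)·R3: [0, 0, 0, -1872/239]
4 nonzero rows, so rank(TP) = 4.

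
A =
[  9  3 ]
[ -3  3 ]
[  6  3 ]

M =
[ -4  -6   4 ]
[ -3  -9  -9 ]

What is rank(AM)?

2

First compute AM:
[[-45, -81,   9],
 [  3,  -9, -39],
 [-33, -63,  -3]]
Now row reduce the product.
R2 ← R2 + (1/15)·R1: [0, -72/5, -192/5]
R3 ← R3 − (11/15)·R1: [0, -18/5, -48/5]
R3 ← R3 − (1/4)·R2: [0, 0, 0]
2 nonzero rows, so rank(AM) = 2.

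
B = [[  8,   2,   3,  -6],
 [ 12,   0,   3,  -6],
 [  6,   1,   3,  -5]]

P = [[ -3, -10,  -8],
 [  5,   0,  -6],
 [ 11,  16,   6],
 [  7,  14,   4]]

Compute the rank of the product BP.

First compute BP:
[[-23, -116, -82],
 [-45, -156, -102],
 [-15, -82, -56]]
Now row reduce the product.
R2 ← R2 − (45/23)·R1: [0, 1632/23, 1344/23]
R3 ← R3 − (15/23)·R1: [0, -146/23, -58/23]
R3 ← R3 + (73/816)·R2: [0, 0, 46/17]
3 nonzero rows, so rank(BP) = 3.

3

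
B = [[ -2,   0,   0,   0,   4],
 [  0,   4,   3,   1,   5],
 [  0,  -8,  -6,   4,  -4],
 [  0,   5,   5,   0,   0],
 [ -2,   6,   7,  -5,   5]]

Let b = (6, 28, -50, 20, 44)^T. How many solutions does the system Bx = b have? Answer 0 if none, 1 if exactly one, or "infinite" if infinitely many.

Row reduce the augmented matrix [B | b].
R5 ← R5 − R1: [0, 6, 7, -5, 1, 38]
R3 ← R3 + (2)·R2: [0, 0, 0, 6, 6, 6]
R4 ← R4 − (5/4)·R2: [0, 0, 5/4, -5/4, -25/4, -15]
R5 ← R5 − (3/2)·R2: [0, 0, 5/2, -13/2, -13/2, -4]
Swap R3 ↔ R4
R5 ← R5 − (2)·R3: [0, 0, 0, -4, 6, 26]
R5 ← R5 + (2/3)·R4: [0, 0, 0, 0, 10, 30]
The echelon form has 5 nonzero rows, and every pivot lies in the first 5 columns, so rank(B) = rank([B|b]) = 5.
The system is consistent.
rank = 5 = number of unknowns, so the solution is unique.

1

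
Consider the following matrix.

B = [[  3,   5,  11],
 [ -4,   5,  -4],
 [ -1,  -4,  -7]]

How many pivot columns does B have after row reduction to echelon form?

3

Row reduce to echelon form.
R2 ← R2 + (4/3)·R1: [0, 35/3, 32/3]
R3 ← R3 + (1/3)·R1: [0, -7/3, -10/3]
R3 ← R3 + (1/5)·R2: [0, 0, -6/5]
Echelon form has 3 nonzero rows, so rank(B) = 3.
Each nonzero row contributes one pivot column: 3 pivot columns.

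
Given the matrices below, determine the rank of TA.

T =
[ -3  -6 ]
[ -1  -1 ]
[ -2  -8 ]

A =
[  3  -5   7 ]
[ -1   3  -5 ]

First compute TA:
[[ -3,  -3,   9],
 [ -2,   2,  -2],
 [  2, -14,  26]]
Now row reduce the product.
R2 ← R2 − (2/3)·R1: [0, 4, -8]
R3 ← R3 + (2/3)·R1: [0, -16, 32]
R3 ← R3 + (4)·R2: [0, 0, 0]
2 nonzero rows, so rank(TA) = 2.

2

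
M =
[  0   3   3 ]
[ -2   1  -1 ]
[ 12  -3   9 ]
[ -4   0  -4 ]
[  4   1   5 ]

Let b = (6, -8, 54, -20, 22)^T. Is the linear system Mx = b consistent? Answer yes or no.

Row reduce the augmented matrix [M | b].
Swap R1 ↔ R2
R3 ← R3 + (6)·R1: [0, 3, 3, 6]
R4 ← R4 − (2)·R1: [0, -2, -2, -4]
R5 ← R5 + (2)·R1: [0, 3, 3, 6]
R3 ← R3 − R2: [0, 0, 0, 0]
R4 ← R4 + (2/3)·R2: [0, 0, 0, 0]
R5 ← R5 − R2: [0, 0, 0, 0]
The echelon form has 2 nonzero rows, and every pivot lies in the first 3 columns, so rank(M) = rank([M|b]) = 2.
The system is consistent.

yes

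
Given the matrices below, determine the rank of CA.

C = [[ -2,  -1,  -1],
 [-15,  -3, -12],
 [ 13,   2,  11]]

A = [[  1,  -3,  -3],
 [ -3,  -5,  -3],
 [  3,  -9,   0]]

2

First compute CA:
[[ -2,  20,   9],
 [-42, 168,  54],
 [ 40, -148, -45]]
Now row reduce the product.
R2 ← R2 − (21)·R1: [0, -252, -135]
R3 ← R3 + (20)·R1: [0, 252, 135]
R3 ← R3 + R2: [0, 0, 0]
2 nonzero rows, so rank(CA) = 2.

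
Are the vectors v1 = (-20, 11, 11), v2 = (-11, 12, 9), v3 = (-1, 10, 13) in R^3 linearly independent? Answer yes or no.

Form the matrix with these vectors as rows and row reduce.
R2 ← R2 − (11/20)·R1: [0, 119/20, 59/20]
R3 ← R3 − (1/20)·R1: [0, 189/20, 249/20]
R3 ← R3 − (27/17)·R2: [0, 0, 132/17]
3 nonzero rows, so the 3 vectors span a space of dimension 3.
Since 3 = 3, the vectors are linearly independent.

yes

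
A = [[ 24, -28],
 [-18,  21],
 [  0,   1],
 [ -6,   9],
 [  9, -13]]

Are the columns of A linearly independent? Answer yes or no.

Row reduce A to echelon form.
R2 ← R2 + (3/4)·R1: [0, 0]
R4 ← R4 + (1/4)·R1: [0, 2]
R5 ← R5 − (3/8)·R1: [0, -5/2]
Swap R2 ↔ R3
R4 ← R4 − (2)·R2: [0, 0]
R5 ← R5 + (5/2)·R2: [0, 0]
2 pivots among 2 columns.
Every column is a pivot column, so the columns are linearly independent.

yes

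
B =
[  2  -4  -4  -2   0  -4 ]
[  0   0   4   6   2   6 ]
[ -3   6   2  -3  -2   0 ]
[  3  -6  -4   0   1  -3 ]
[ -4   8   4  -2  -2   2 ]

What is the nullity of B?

Row reduce to echelon form.
R3 ← R3 + (3/2)·R1: [0, 0, -4, -6, -2, -6]
R4 ← R4 − (3/2)·R1: [0, 0, 2, 3, 1, 3]
R5 ← R5 + (2)·R1: [0, 0, -4, -6, -2, -6]
R3 ← R3 + R2: [0, 0, 0, 0, 0, 0]
R4 ← R4 − (1/2)·R2: [0, 0, 0, 0, 0, 0]
R5 ← R5 + R2: [0, 0, 0, 0, 0, 0]
2 nonzero rows, so rank(B) = 2.
B has 6 columns; by rank–nullity, nullity = 6 − 2 = 4.

4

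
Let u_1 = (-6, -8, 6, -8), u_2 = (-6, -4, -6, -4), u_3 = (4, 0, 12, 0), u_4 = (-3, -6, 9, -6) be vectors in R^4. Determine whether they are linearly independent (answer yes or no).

no

Form the matrix with these vectors as rows and row reduce.
R2 ← R2 − R1: [0, 4, -12, 4]
R3 ← R3 + (2/3)·R1: [0, -16/3, 16, -16/3]
R4 ← R4 − (1/2)·R1: [0, -2, 6, -2]
R3 ← R3 + (4/3)·R2: [0, 0, 0, 0]
R4 ← R4 + (1/2)·R2: [0, 0, 0, 0]
2 nonzero rows, so the 4 vectors span a space of dimension 2.
Since 2 < 4, the vectors are linearly dependent.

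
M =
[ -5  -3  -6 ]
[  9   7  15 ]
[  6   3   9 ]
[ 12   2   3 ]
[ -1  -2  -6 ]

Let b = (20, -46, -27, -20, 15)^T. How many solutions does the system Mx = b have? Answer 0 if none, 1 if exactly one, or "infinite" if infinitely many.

1

Row reduce the augmented matrix [M | b].
R2 ← R2 + (9/5)·R1: [0, 8/5, 21/5, -10]
R3 ← R3 + (6/5)·R1: [0, -3/5, 9/5, -3]
R4 ← R4 + (12/5)·R1: [0, -26/5, -57/5, 28]
R5 ← R5 − (1/5)·R1: [0, -7/5, -24/5, 11]
R3 ← R3 + (3/8)·R2: [0, 0, 27/8, -27/4]
R4 ← R4 + (13/4)·R2: [0, 0, 9/4, -9/2]
R5 ← R5 + (7/8)·R2: [0, 0, -9/8, 9/4]
R4 ← R4 − (2/3)·R3: [0, 0, 0, 0]
R5 ← R5 + (1/3)·R3: [0, 0, 0, 0]
The echelon form has 3 nonzero rows, and every pivot lies in the first 3 columns, so rank(M) = rank([M|b]) = 3.
The system is consistent.
rank = 3 = number of unknowns, so the solution is unique.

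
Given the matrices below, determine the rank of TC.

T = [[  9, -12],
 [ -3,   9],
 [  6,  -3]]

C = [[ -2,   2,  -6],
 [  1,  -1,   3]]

First compute TC:
[[-30,  30, -90],
 [ 15, -15,  45],
 [-15,  15, -45]]
Now row reduce the product.
R2 ← R2 + (1/2)·R1: [0, 0, 0]
R3 ← R3 − (1/2)·R1: [0, 0, 0]
1 nonzero row, so rank(TC) = 1.

1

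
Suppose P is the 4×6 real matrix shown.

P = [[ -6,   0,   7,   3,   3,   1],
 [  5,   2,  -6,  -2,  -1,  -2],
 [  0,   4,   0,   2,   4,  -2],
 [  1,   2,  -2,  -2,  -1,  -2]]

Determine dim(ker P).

3

Row reduce to echelon form.
R2 ← R2 + (5/6)·R1: [0, 2, -1/6, 1/2, 3/2, -7/6]
R4 ← R4 + (1/6)·R1: [0, 2, -5/6, -3/2, -1/2, -11/6]
R3 ← R3 − (2)·R2: [0, 0, 1/3, 1, 1, 1/3]
R4 ← R4 − R2: [0, 0, -2/3, -2, -2, -2/3]
R4 ← R4 + (2)·R3: [0, 0, 0, 0, 0, 0]
3 nonzero rows, so rank(P) = 3.
P has 6 columns; by rank–nullity, nullity = 6 − 3 = 3.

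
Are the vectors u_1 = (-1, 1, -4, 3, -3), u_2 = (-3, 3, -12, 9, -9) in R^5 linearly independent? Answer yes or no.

Form the matrix with these vectors as rows and row reduce.
R2 ← R2 − (3)·R1: [0, 0, 0, 0, 0]
1 nonzero row, so the 2 vectors span a space of dimension 1.
Since 1 < 2, the vectors are linearly dependent.

no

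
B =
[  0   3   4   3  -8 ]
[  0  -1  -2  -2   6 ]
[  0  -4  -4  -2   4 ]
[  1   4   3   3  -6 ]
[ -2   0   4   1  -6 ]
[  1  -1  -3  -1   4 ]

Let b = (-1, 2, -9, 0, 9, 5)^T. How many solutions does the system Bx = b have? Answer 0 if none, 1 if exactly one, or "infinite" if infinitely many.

Row reduce the augmented matrix [B | b].
Swap R1 ↔ R4
R5 ← R5 + (2)·R1: [0, 8, 10, 7, -18, 9]
R6 ← R6 − R1: [0, -5, -6, -4, 10, 5]
R3 ← R3 − (4)·R2: [0, 0, 4, 6, -20, -17]
R4 ← R4 + (3)·R2: [0, 0, -2, -3, 10, 5]
R5 ← R5 + (8)·R2: [0, 0, -6, -9, 30, 25]
R6 ← R6 − (5)·R2: [0, 0, 4, 6, -20, -5]
R4 ← R4 + (1/2)·R3: [0, 0, 0, 0, 0, -7/2]
R5 ← R5 + (3/2)·R3: [0, 0, 0, 0, 0, -1/2]
R6 ← R6 − R3: [0, 0, 0, 0, 0, 12]
R5 ← R5 − (1/7)·R4: [0, 0, 0, 0, 0, 0]
R6 ← R6 + (24/7)·R4: [0, 0, 0, 0, 0, 0]
The echelon form has 4 nonzero rows; the last pivot sits in the augmented column, so rank(B) = 3 but rank([B|b]) = 4.
Since the ranks differ, the system is inconsistent.
It has no solutions.

0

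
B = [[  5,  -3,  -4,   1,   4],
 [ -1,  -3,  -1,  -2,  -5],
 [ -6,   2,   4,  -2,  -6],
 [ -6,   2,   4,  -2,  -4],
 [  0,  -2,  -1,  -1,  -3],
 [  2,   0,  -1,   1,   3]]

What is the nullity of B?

Row reduce to echelon form.
R2 ← R2 + (1/5)·R1: [0, -18/5, -9/5, -9/5, -21/5]
R3 ← R3 + (6/5)·R1: [0, -8/5, -4/5, -4/5, -6/5]
R4 ← R4 + (6/5)·R1: [0, -8/5, -4/5, -4/5, 4/5]
R6 ← R6 − (2/5)·R1: [0, 6/5, 3/5, 3/5, 7/5]
R3 ← R3 − (4/9)·R2: [0, 0, 0, 0, 2/3]
R4 ← R4 − (4/9)·R2: [0, 0, 0, 0, 8/3]
R5 ← R5 − (5/9)·R2: [0, 0, 0, 0, -2/3]
R6 ← R6 + (1/3)·R2: [0, 0, 0, 0, 0]
R4 ← R4 − (4)·R3: [0, 0, 0, 0, 0]
R5 ← R5 + R3: [0, 0, 0, 0, 0]
3 nonzero rows, so rank(B) = 3.
B has 5 columns; by rank–nullity, nullity = 5 − 3 = 2.

2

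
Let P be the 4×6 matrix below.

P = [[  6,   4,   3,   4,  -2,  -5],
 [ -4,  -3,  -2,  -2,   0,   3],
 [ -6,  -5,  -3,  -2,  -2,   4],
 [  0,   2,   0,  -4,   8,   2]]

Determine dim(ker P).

Row reduce to echelon form.
R2 ← R2 + (2/3)·R1: [0, -1/3, 0, 2/3, -4/3, -1/3]
R3 ← R3 + R1: [0, -1, 0, 2, -4, -1]
R3 ← R3 − (3)·R2: [0, 0, 0, 0, 0, 0]
R4 ← R4 + (6)·R2: [0, 0, 0, 0, 0, 0]
2 nonzero rows, so rank(P) = 2.
P has 6 columns; by rank–nullity, nullity = 6 − 2 = 4.

4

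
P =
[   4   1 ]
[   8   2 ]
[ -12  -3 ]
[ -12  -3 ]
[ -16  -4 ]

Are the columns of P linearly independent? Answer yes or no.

no

Row reduce P to echelon form.
R2 ← R2 − (2)·R1: [0, 0]
R3 ← R3 + (3)·R1: [0, 0]
R4 ← R4 + (3)·R1: [0, 0]
R5 ← R5 + (4)·R1: [0, 0]
1 pivot among 2 columns.
Only 1 < 2 pivot columns, so the columns are linearly dependent.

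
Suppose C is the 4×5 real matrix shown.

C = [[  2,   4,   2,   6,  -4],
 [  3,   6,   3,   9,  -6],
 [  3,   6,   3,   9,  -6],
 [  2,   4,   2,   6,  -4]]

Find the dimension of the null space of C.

Row reduce to echelon form.
R2 ← R2 − (3/2)·R1: [0, 0, 0, 0, 0]
R3 ← R3 − (3/2)·R1: [0, 0, 0, 0, 0]
R4 ← R4 − R1: [0, 0, 0, 0, 0]
1 nonzero row, so rank(C) = 1.
C has 5 columns; by rank–nullity, nullity = 5 − 1 = 4.

4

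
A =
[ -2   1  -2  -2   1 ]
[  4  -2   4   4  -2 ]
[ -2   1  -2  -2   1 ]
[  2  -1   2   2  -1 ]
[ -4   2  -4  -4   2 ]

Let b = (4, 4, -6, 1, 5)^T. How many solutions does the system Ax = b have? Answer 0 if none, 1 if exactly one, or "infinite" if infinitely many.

Row reduce the augmented matrix [A | b].
R2 ← R2 + (2)·R1: [0, 0, 0, 0, 0, 12]
R3 ← R3 − R1: [0, 0, 0, 0, 0, -10]
R4 ← R4 + R1: [0, 0, 0, 0, 0, 5]
R5 ← R5 − (2)·R1: [0, 0, 0, 0, 0, -3]
R3 ← R3 + (5/6)·R2: [0, 0, 0, 0, 0, 0]
R4 ← R4 − (5/12)·R2: [0, 0, 0, 0, 0, 0]
R5 ← R5 + (1/4)·R2: [0, 0, 0, 0, 0, 0]
The echelon form has 2 nonzero rows; the last pivot sits in the augmented column, so rank(A) = 1 but rank([A|b]) = 2.
Since the ranks differ, the system is inconsistent.
It has no solutions.

0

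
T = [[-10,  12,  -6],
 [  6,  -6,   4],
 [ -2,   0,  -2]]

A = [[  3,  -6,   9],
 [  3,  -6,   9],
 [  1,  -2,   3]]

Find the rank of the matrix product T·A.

First compute TA:
[[  0,   0,   0],
 [  4,  -8,  12],
 [ -8,  16, -24]]
Now row reduce the product.
Swap R1 ↔ R2
R3 ← R3 + (2)·R1: [0, 0, 0]
1 nonzero row, so rank(TA) = 1.

1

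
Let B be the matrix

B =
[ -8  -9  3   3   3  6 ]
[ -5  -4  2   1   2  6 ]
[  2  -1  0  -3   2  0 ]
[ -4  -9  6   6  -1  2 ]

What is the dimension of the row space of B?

Row reduce to echelon form.
R2 ← R2 − (5/8)·R1: [0, 13/8, 1/8, -7/8, 1/8, 9/4]
R3 ← R3 + (1/4)·R1: [0, -13/4, 3/4, -9/4, 11/4, 3/2]
R4 ← R4 − (1/2)·R1: [0, -9/2, 9/2, 9/2, -5/2, -1]
R3 ← R3 + (2)·R2: [0, 0, 1, -4, 3, 6]
R4 ← R4 + (36/13)·R2: [0, 0, 63/13, 27/13, -28/13, 68/13]
R4 ← R4 − (63/13)·R3: [0, 0, 0, 279/13, -217/13, -310/13]
Echelon form has 4 nonzero rows, so rank(B) = 4.
The row space has dimension equal to the rank: 4.

4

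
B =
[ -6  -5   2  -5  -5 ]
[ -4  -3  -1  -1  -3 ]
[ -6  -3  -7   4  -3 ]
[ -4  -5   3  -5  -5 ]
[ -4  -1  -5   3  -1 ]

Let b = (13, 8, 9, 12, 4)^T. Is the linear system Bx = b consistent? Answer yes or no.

Row reduce the augmented matrix [B | b].
R2 ← R2 − (2/3)·R1: [0, 1/3, -7/3, 7/3, 1/3, -2/3]
R3 ← R3 − R1: [0, 2, -9, 9, 2, -4]
R4 ← R4 − (2/3)·R1: [0, -5/3, 5/3, -5/3, -5/3, 10/3]
R5 ← R5 − (2/3)·R1: [0, 7/3, -19/3, 19/3, 7/3, -14/3]
R3 ← R3 − (6)·R2: [0, 0, 5, -5, 0, 0]
R4 ← R4 + (5)·R2: [0, 0, -10, 10, 0, 0]
R5 ← R5 − (7)·R2: [0, 0, 10, -10, 0, 0]
R4 ← R4 + (2)·R3: [0, 0, 0, 0, 0, 0]
R5 ← R5 − (2)·R3: [0, 0, 0, 0, 0, 0]
The echelon form has 3 nonzero rows, and every pivot lies in the first 5 columns, so rank(B) = rank([B|b]) = 3.
The system is consistent.

yes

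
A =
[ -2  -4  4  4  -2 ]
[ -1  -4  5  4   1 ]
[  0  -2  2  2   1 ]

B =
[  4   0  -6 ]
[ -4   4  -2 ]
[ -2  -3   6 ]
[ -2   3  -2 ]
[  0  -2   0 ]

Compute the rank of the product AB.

First compute AB:
[[ -8, -12,  36],
 [ -6, -21,  36],
 [  0, -10,  12]]
Now row reduce the product.
R2 ← R2 − (3/4)·R1: [0, -12, 9]
R3 ← R3 − (5/6)·R2: [0, 0, 9/2]
3 nonzero rows, so rank(AB) = 3.

3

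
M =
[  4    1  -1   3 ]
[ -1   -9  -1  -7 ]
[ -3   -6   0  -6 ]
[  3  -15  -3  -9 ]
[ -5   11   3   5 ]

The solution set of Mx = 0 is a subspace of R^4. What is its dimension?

2

Row reduce to echelon form.
R2 ← R2 + (1/4)·R1: [0, -35/4, -5/4, -25/4]
R3 ← R3 + (3/4)·R1: [0, -21/4, -3/4, -15/4]
R4 ← R4 − (3/4)·R1: [0, -63/4, -9/4, -45/4]
R5 ← R5 + (5/4)·R1: [0, 49/4, 7/4, 35/4]
R3 ← R3 − (3/5)·R2: [0, 0, 0, 0]
R4 ← R4 − (9/5)·R2: [0, 0, 0, 0]
R5 ← R5 + (7/5)·R2: [0, 0, 0, 0]
2 nonzero rows, so rank(M) = 2.
M has 4 columns; by rank–nullity, nullity = 4 − 2 = 2.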